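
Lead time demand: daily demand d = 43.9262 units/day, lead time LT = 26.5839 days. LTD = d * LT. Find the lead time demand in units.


LTD = 43.9262 * 26.5839 = 1167.7297

1167.7297 units


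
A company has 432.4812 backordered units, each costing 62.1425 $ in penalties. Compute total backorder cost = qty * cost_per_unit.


Total = 432.4812 * 62.1425 = 26875.4630

26875.4630 $


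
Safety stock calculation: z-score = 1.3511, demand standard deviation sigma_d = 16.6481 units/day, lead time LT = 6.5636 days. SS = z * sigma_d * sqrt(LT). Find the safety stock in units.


sqrt(LT) = sqrt(6.5636) = 2.5620
SS = 1.3511 * 16.6481 * 2.5620 = 57.6266

57.6266 units


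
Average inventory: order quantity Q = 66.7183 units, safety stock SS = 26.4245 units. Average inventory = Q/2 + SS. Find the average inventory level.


Q/2 = 33.3591
Avg = 33.3591 + 26.4245 = 59.7836

59.7836 units


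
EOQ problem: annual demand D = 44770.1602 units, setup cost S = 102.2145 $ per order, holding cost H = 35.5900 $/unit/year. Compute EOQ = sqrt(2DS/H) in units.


2*D*S = 2 * 44770.1602 * 102.2145 = 9152319.0795
2*D*S/H = 257159.8505
EOQ = sqrt(257159.8505) = 507.1093

507.1093 units


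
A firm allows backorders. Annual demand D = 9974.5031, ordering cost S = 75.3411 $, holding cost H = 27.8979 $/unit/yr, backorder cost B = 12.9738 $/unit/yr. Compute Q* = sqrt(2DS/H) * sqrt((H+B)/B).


sqrt(2DS/H) = 232.1084
sqrt((H+B)/B) = 1.7749
Q* = 232.1084 * 1.7749 = 411.9729

411.9729 units


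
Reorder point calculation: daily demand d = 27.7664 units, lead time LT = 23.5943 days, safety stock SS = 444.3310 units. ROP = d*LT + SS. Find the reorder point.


d*LT = 27.7664 * 23.5943 = 655.1288
ROP = 655.1288 + 444.3310 = 1099.4598

1099.4598 units


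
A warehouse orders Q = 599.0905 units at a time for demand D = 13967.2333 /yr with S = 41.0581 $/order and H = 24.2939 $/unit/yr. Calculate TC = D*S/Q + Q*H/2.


Ordering cost = D*S/Q = 957.2311
Holding cost = Q*H/2 = 7277.1223
TC = 957.2311 + 7277.1223 = 8234.3535

8234.3535 $/yr


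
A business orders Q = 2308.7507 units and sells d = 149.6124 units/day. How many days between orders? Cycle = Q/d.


Cycle = 2308.7507 / 149.6124 = 15.4315

15.4315 days


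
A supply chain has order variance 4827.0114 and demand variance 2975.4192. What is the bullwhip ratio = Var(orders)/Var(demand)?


BW = 4827.0114 / 2975.4192 = 1.6223

1.6223


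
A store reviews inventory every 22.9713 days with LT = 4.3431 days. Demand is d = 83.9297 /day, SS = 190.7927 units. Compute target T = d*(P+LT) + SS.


P + LT = 27.3144
d*(P+LT) = 83.9297 * 27.3144 = 2292.4894
T = 2292.4894 + 190.7927 = 2483.2821

2483.2821 units


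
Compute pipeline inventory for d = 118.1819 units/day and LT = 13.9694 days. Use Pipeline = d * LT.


Pipeline = 118.1819 * 13.9694 = 1650.9302

1650.9302 units


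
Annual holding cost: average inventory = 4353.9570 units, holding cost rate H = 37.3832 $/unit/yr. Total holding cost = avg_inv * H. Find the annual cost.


Cost = 4353.9570 * 37.3832 = 162764.8453

162764.8453 $/yr


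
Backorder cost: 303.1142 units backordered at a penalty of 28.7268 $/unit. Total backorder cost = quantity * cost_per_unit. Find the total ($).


Total = 303.1142 * 28.7268 = 8707.5010

8707.5010 $


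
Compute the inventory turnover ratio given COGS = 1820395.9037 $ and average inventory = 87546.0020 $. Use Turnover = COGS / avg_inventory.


Turnover = 1820395.9037 / 87546.0020 = 20.7936

20.7936


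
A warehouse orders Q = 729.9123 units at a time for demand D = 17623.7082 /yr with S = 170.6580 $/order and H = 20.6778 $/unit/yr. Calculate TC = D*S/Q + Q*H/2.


Ordering cost = D*S/Q = 4120.5317
Holding cost = Q*H/2 = 7546.4903
TC = 4120.5317 + 7546.4903 = 11667.0220

11667.0220 $/yr


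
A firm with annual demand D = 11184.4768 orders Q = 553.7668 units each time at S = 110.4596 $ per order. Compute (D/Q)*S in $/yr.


Number of orders = D/Q = 20.1971
Cost = 20.1971 * 110.4596 = 2230.9623

2230.9623 $/yr


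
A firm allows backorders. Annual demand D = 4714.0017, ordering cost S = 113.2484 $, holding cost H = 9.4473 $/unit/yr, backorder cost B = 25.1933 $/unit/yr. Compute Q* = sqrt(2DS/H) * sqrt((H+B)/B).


sqrt(2DS/H) = 336.1801
sqrt((H+B)/B) = 1.1726
Q* = 336.1801 * 1.1726 = 394.2051

394.2051 units


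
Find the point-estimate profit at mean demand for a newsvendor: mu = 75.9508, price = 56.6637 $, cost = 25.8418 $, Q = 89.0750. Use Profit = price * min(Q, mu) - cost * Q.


Sales at mu = min(89.0750, 75.9508) = 75.9508
Revenue = 56.6637 * 75.9508 = 4303.6533
Total cost = 25.8418 * 89.0750 = 2301.8583
Profit = 4303.6533 - 2301.8583 = 2001.7950

2001.7950 $


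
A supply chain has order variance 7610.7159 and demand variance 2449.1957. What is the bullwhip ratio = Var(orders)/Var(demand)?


BW = 7610.7159 / 2449.1957 = 3.1074

3.1074


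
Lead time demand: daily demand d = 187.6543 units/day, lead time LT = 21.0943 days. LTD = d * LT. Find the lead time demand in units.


LTD = 187.6543 * 21.0943 = 3958.4361

3958.4361 units


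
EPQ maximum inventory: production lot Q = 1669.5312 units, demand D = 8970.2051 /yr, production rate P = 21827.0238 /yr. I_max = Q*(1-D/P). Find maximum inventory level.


D/P = 0.4110
1 - D/P = 0.5890
I_max = 1669.5312 * 0.5890 = 983.4075

983.4075 units


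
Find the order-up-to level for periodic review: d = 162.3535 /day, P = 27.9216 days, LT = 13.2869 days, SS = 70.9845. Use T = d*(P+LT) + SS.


P + LT = 41.2085
d*(P+LT) = 162.3535 * 41.2085 = 6690.3442
T = 6690.3442 + 70.9845 = 6761.3287

6761.3287 units


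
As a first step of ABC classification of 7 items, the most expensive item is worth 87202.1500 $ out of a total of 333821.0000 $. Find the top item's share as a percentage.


Top item = 87202.1500
Total = 333821.0000
Percentage = 87202.1500 / 333821.0000 * 100 = 26.1224

26.1224%


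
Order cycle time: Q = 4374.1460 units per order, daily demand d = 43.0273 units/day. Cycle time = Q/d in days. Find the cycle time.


Cycle = 4374.1460 / 43.0273 = 101.6598

101.6598 days


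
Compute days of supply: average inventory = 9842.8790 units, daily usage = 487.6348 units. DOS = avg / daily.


DOS = 9842.8790 / 487.6348 = 20.1849

20.1849 days


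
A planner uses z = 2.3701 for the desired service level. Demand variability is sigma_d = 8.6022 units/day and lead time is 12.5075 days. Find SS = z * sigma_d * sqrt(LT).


sqrt(LT) = sqrt(12.5075) = 3.5366
SS = 2.3701 * 8.6022 * 3.5366 = 72.1043

72.1043 units


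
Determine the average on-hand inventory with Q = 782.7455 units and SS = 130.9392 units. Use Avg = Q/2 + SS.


Q/2 = 391.3727
Avg = 391.3727 + 130.9392 = 522.3120

522.3120 units


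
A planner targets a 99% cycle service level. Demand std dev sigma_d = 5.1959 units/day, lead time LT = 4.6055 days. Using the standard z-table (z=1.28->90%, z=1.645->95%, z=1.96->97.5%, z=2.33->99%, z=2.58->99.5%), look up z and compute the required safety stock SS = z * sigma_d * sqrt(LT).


From the table, SL = 99% corresponds to z = 2.33
sqrt(LT) = sqrt(4.6055) = 2.1460
SS = 2.33 * 5.1959 * 2.1460 = 25.9810

25.9810 units


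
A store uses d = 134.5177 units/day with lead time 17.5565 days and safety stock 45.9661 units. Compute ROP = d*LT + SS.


d*LT = 134.5177 * 17.5565 = 2361.6600
ROP = 2361.6600 + 45.9661 = 2407.6261

2407.6261 units


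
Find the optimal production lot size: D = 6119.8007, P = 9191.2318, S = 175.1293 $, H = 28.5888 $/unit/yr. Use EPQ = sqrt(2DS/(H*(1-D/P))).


1 - D/P = 1 - 0.6658 = 0.3342
H*(1-D/P) = 9.5535
2DS = 2143512.8255
EPQ = sqrt(224369.1287) = 473.6762

473.6762 units


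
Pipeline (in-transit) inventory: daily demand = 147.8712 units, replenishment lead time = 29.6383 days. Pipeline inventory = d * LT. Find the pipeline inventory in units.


Pipeline = 147.8712 * 29.6383 = 4382.6510

4382.6510 units


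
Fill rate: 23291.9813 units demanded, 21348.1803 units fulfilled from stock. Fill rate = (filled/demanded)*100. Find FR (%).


FR = 21348.1803 / 23291.9813 * 100 = 91.6546

91.6546%


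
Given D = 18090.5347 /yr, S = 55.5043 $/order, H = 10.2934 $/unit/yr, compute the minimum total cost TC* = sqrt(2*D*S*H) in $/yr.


2*D*S*H = 20671256.6295
TC* = sqrt(20671256.6295) = 4546.5654

4546.5654 $/yr


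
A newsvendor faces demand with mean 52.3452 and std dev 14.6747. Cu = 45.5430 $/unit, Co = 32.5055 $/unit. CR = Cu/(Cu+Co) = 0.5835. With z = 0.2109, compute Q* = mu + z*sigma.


CR = Cu/(Cu+Co) = 45.5430/(45.5430+32.5055) = 0.5835
z = 0.2109
Q* = 52.3452 + 0.2109 * 14.6747 = 55.4401

55.4401 units


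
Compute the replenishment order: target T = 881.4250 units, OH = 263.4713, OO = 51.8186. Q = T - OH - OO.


Inventory position = OH + OO = 263.4713 + 51.8186 = 315.2899
Q = 881.4250 - 315.2899 = 566.1351

566.1351 units


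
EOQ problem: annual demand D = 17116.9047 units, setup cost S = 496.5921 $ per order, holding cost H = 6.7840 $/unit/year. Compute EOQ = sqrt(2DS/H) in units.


2*D*S = 2 * 17116.9047 * 496.5921 = 17000239.3009
2*D*S/H = 2505931.5007
EOQ = sqrt(2505931.5007) = 1583.0134

1583.0134 units


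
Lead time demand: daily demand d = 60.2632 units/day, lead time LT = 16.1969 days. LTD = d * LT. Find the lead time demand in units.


LTD = 60.2632 * 16.1969 = 976.0770

976.0770 units


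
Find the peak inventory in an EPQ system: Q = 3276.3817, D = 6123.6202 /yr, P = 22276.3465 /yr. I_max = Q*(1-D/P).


D/P = 0.2749
1 - D/P = 0.7251
I_max = 3276.3817 * 0.7251 = 2375.7261

2375.7261 units


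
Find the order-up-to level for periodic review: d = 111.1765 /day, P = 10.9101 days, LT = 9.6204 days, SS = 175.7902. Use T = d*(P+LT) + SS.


P + LT = 20.5305
d*(P+LT) = 111.1765 * 20.5305 = 2282.5091
T = 2282.5091 + 175.7902 = 2458.2993

2458.2993 units


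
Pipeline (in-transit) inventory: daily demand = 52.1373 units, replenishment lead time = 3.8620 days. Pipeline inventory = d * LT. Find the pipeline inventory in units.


Pipeline = 52.1373 * 3.8620 = 201.3543

201.3543 units


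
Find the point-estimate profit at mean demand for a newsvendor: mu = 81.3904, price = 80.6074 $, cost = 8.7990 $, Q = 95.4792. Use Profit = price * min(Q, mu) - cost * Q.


Sales at mu = min(95.4792, 81.3904) = 81.3904
Revenue = 80.6074 * 81.3904 = 6560.6685
Total cost = 8.7990 * 95.4792 = 840.1215
Profit = 6560.6685 - 840.1215 = 5720.5470

5720.5470 $


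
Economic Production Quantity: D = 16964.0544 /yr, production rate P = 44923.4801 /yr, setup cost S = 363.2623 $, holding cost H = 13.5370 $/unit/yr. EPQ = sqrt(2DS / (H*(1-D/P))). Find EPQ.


1 - D/P = 1 - 0.3776 = 0.6224
H*(1-D/P) = 8.4251
2DS = 12324802.8373
EPQ = sqrt(1462859.7733) = 1209.4874

1209.4874 units


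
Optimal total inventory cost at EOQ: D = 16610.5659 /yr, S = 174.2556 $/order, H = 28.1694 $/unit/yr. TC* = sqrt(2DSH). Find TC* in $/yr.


2*D*S*H = 163071762.3480
TC* = sqrt(163071762.3480) = 12769.9555

12769.9555 $/yr


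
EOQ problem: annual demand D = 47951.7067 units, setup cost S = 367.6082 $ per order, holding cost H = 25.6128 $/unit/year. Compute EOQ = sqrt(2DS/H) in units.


2*D*S = 2 * 47951.7067 * 367.6082 = 35254881.1738
2*D*S/H = 1376455.5681
EOQ = sqrt(1376455.5681) = 1173.2244

1173.2244 units


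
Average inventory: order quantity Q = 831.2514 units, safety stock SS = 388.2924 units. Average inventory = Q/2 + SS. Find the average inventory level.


Q/2 = 415.6257
Avg = 415.6257 + 388.2924 = 803.9181

803.9181 units


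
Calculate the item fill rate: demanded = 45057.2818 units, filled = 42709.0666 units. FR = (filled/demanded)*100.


FR = 42709.0666 / 45057.2818 * 100 = 94.7884

94.7884%


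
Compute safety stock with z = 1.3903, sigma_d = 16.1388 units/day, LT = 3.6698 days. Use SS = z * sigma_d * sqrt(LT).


sqrt(LT) = sqrt(3.6698) = 1.9157
SS = 1.3903 * 16.1388 * 1.9157 = 42.9834

42.9834 units


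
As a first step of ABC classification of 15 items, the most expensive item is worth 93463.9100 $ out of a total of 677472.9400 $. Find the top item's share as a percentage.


Top item = 93463.9100
Total = 677472.9400
Percentage = 93463.9100 / 677472.9400 * 100 = 13.7960

13.7960%


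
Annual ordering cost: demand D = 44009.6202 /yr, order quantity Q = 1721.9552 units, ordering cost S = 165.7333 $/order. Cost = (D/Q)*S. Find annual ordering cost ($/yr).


Number of orders = D/Q = 25.5579
Cost = 25.5579 * 165.7333 = 4235.8010

4235.8010 $/yr


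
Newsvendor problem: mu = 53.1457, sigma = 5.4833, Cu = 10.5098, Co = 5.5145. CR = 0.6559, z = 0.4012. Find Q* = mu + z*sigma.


CR = Cu/(Cu+Co) = 10.5098/(10.5098+5.5145) = 0.6559
z = 0.4012
Q* = 53.1457 + 0.4012 * 5.4833 = 55.3456

55.3456 units


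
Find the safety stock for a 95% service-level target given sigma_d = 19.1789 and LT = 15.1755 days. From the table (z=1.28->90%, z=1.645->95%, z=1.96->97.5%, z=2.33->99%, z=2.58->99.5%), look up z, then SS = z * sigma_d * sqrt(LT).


From the table, SL = 95% corresponds to z = 1.645
sqrt(LT) = sqrt(15.1755) = 3.8956
SS = 1.645 * 19.1789 * 3.8956 = 122.9026

122.9026 units


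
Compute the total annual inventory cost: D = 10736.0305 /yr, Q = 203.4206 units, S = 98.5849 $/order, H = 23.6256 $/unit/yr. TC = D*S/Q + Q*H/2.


Ordering cost = D*S/Q = 5203.0645
Holding cost = Q*H/2 = 2402.9669
TC = 5203.0645 + 2402.9669 = 7606.0313

7606.0313 $/yr


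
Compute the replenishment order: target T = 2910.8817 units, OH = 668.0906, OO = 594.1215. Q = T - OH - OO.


Inventory position = OH + OO = 668.0906 + 594.1215 = 1262.2121
Q = 2910.8817 - 1262.2121 = 1648.6696

1648.6696 units


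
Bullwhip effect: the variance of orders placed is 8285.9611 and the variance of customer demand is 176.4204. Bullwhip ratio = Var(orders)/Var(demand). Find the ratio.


BW = 8285.9611 / 176.4204 = 46.9671

46.9671


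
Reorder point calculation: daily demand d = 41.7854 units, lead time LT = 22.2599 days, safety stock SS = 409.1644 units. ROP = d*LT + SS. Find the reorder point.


d*LT = 41.7854 * 22.2599 = 930.1388
ROP = 930.1388 + 409.1644 = 1339.3032

1339.3032 units


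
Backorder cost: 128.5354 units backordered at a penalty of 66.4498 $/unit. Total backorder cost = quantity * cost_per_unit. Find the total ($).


Total = 128.5354 * 66.4498 = 8541.1516

8541.1516 $


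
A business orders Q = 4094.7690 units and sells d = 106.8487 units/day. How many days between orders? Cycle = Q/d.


Cycle = 4094.7690 / 106.8487 = 38.3231

38.3231 days


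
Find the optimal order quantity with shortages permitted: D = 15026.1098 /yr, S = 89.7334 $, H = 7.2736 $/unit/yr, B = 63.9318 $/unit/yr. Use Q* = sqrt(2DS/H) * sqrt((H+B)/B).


sqrt(2DS/H) = 608.8925
sqrt((H+B)/B) = 1.0554
Q* = 608.8925 * 1.0554 = 642.5969

642.5969 units


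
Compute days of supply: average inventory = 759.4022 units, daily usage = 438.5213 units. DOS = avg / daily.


DOS = 759.4022 / 438.5213 = 1.7317

1.7317 days


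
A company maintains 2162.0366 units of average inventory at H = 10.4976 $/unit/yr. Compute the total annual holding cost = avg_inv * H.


Cost = 2162.0366 * 10.4976 = 22696.1954

22696.1954 $/yr


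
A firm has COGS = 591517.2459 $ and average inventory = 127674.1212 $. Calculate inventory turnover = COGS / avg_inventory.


Turnover = 591517.2459 / 127674.1212 = 4.6330

4.6330


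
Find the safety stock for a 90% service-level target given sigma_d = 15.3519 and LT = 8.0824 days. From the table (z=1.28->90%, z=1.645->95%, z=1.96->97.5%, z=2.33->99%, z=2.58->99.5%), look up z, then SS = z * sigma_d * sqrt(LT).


From the table, SL = 90% corresponds to z = 1.28
sqrt(LT) = sqrt(8.0824) = 2.8430
SS = 1.28 * 15.3519 * 2.8430 = 55.8653

55.8653 units


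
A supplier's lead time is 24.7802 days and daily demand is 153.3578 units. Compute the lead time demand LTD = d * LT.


LTD = 153.3578 * 24.7802 = 3800.2370

3800.2370 units


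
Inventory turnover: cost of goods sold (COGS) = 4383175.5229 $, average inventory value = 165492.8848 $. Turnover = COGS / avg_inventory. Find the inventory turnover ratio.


Turnover = 4383175.5229 / 165492.8848 = 26.4856

26.4856


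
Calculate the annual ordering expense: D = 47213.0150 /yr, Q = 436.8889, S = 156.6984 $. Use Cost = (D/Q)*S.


Number of orders = D/Q = 108.0664
Cost = 108.0664 * 156.6984 = 16933.8335

16933.8335 $/yr


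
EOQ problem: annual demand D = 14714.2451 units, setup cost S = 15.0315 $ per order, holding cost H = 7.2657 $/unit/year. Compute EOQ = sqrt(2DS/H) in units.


2*D*S = 2 * 14714.2451 * 15.0315 = 442354.3504
2*D*S/H = 60882.5510
EOQ = sqrt(60882.5510) = 246.7439

246.7439 units


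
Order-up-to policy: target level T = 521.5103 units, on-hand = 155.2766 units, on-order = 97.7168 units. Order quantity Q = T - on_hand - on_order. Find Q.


Inventory position = OH + OO = 155.2766 + 97.7168 = 252.9934
Q = 521.5103 - 252.9934 = 268.5169

268.5169 units


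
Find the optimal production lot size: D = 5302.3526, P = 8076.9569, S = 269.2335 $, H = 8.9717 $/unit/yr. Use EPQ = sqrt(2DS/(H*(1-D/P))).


1 - D/P = 1 - 0.6565 = 0.3435
H*(1-D/P) = 3.0820
2DS = 2855141.8975
EPQ = sqrt(926402.3851) = 962.4980

962.4980 units


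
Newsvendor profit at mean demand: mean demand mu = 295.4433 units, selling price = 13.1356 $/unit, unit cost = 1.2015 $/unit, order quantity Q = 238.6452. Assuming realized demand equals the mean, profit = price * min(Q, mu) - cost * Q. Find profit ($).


Sales at mu = min(238.6452, 295.4433) = 238.6452
Revenue = 13.1356 * 238.6452 = 3134.7479
Total cost = 1.2015 * 238.6452 = 286.7322
Profit = 3134.7479 - 286.7322 = 2848.0157

2848.0157 $


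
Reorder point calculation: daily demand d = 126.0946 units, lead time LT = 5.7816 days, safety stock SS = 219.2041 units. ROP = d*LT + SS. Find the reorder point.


d*LT = 126.0946 * 5.7816 = 729.0285
ROP = 729.0285 + 219.2041 = 948.2326

948.2326 units


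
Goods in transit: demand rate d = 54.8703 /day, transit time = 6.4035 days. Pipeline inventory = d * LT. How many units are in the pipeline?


Pipeline = 54.8703 * 6.4035 = 351.3620

351.3620 units


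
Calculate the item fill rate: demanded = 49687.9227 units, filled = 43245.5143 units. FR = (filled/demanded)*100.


FR = 43245.5143 / 49687.9227 * 100 = 87.0343

87.0343%


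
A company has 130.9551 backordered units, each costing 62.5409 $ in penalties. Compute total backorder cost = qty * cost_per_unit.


Total = 130.9551 * 62.5409 = 8190.0498

8190.0498 $


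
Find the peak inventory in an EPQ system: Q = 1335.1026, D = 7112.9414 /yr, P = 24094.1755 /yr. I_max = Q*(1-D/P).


D/P = 0.2952
1 - D/P = 0.7048
I_max = 1335.1026 * 0.7048 = 940.9614

940.9614 units


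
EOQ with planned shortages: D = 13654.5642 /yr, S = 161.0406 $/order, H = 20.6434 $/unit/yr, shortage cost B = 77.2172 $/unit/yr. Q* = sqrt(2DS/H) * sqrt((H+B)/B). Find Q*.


sqrt(2DS/H) = 461.5630
sqrt((H+B)/B) = 1.1258
Q* = 461.5630 * 1.1258 = 519.6105

519.6105 units


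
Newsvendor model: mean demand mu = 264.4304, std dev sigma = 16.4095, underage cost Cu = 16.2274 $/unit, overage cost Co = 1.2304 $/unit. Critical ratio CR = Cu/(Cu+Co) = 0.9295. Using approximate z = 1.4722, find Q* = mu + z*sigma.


CR = Cu/(Cu+Co) = 16.2274/(16.2274+1.2304) = 0.9295
z = 1.4722
Q* = 264.4304 + 1.4722 * 16.4095 = 288.5885

288.5885 units


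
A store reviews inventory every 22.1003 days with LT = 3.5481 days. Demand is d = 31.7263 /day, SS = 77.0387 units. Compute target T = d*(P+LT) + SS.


P + LT = 25.6484
d*(P+LT) = 31.7263 * 25.6484 = 813.7288
T = 813.7288 + 77.0387 = 890.7675

890.7675 units


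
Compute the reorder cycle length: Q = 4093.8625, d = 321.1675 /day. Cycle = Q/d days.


Cycle = 4093.8625 / 321.1675 = 12.7468

12.7468 days


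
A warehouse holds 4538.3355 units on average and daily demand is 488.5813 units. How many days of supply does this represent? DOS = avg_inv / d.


DOS = 4538.3355 / 488.5813 = 9.2888

9.2888 days


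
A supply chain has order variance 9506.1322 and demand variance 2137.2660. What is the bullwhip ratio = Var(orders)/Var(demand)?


BW = 9506.1322 / 2137.2660 = 4.4478

4.4478


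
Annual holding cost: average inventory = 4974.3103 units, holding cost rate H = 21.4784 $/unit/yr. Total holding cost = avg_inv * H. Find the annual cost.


Cost = 4974.3103 * 21.4784 = 106840.2263

106840.2263 $/yr


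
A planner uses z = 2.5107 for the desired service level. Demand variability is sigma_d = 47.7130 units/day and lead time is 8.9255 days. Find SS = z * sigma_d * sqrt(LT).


sqrt(LT) = sqrt(8.9255) = 2.9876
SS = 2.5107 * 47.7130 * 2.9876 = 357.8886

357.8886 units


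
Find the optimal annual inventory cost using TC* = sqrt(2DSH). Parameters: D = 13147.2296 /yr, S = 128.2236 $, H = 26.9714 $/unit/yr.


2*D*S*H = 90935968.9960
TC* = sqrt(90935968.9960) = 9536.0353

9536.0353 $/yr


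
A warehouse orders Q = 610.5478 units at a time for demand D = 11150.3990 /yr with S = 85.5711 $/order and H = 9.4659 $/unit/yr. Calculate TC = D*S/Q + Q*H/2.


Ordering cost = D*S/Q = 1562.7800
Holding cost = Q*H/2 = 2889.6922
TC = 1562.7800 + 2889.6922 = 4452.4722

4452.4722 $/yr


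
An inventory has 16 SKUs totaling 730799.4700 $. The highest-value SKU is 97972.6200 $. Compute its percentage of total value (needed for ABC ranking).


Top item = 97972.6200
Total = 730799.4700
Percentage = 97972.6200 / 730799.4700 * 100 = 13.4062

13.4062%


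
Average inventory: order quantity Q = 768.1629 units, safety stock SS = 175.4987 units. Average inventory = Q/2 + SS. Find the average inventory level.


Q/2 = 384.0815
Avg = 384.0815 + 175.4987 = 559.5802

559.5802 units


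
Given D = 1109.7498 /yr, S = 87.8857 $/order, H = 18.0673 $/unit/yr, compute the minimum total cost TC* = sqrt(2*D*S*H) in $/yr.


2*D*S*H = 3524248.6591
TC* = sqrt(3524248.6591) = 1877.2982

1877.2982 $/yr


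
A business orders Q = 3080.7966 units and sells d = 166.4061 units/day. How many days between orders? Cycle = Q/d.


Cycle = 3080.7966 / 166.4061 = 18.5137

18.5137 days


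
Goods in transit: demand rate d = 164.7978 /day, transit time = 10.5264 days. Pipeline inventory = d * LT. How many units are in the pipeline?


Pipeline = 164.7978 * 10.5264 = 1734.7276

1734.7276 units


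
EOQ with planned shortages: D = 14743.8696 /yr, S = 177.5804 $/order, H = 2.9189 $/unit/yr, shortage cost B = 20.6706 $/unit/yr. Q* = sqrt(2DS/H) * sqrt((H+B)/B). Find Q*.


sqrt(2DS/H) = 1339.3949
sqrt((H+B)/B) = 1.0683
Q* = 1339.3949 * 1.0683 = 1430.8413

1430.8413 units


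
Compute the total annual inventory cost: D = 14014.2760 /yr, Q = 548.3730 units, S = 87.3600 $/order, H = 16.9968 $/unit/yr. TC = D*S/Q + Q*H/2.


Ordering cost = D*S/Q = 2232.5810
Holding cost = Q*H/2 = 4660.2931
TC = 2232.5810 + 4660.2931 = 6892.8741

6892.8741 $/yr


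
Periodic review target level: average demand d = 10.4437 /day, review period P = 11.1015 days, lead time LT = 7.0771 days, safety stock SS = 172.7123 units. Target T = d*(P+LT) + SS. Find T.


P + LT = 18.1786
d*(P+LT) = 10.4437 * 18.1786 = 189.8518
T = 189.8518 + 172.7123 = 362.5641

362.5641 units


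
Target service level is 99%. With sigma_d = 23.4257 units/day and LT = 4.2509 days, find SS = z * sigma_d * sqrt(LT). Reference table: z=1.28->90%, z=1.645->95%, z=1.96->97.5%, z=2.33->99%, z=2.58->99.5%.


From the table, SL = 99% corresponds to z = 2.33
sqrt(LT) = sqrt(4.2509) = 2.0618
SS = 2.33 * 23.4257 * 2.0618 = 112.5353

112.5353 units


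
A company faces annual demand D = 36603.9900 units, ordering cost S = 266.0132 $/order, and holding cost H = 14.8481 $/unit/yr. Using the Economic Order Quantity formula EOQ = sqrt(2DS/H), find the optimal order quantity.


2*D*S = 2 * 36603.9900 * 266.0132 = 19474289.0253
2*D*S/H = 1311567.7444
EOQ = sqrt(1311567.7444) = 1145.2370

1145.2370 units


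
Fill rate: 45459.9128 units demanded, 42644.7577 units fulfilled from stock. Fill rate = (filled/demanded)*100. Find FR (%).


FR = 42644.7577 / 45459.9128 * 100 = 93.8074

93.8074%


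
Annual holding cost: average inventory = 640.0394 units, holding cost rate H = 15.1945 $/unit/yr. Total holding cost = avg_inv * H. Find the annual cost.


Cost = 640.0394 * 15.1945 = 9725.0787

9725.0787 $/yr


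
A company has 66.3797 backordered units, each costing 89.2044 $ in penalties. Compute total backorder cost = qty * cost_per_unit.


Total = 66.3797 * 89.2044 = 5921.3613

5921.3613 $


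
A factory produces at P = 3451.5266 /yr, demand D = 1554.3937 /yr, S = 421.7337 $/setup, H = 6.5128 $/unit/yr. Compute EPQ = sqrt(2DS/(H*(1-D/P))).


1 - D/P = 1 - 0.4503 = 0.5497
H*(1-D/P) = 3.5798
2DS = 1311080.4127
EPQ = sqrt(366247.8269) = 605.1841

605.1841 units


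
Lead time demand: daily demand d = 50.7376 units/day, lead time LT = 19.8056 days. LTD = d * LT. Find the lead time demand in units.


LTD = 50.7376 * 19.8056 = 1004.8886

1004.8886 units


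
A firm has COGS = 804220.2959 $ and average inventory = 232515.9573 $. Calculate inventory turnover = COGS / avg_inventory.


Turnover = 804220.2959 / 232515.9573 = 3.4588

3.4588


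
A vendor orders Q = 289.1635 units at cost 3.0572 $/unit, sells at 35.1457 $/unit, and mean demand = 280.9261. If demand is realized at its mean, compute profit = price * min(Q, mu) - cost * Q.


Sales at mu = min(289.1635, 280.9261) = 280.9261
Revenue = 35.1457 * 280.9261 = 9873.3444
Total cost = 3.0572 * 289.1635 = 884.0307
Profit = 9873.3444 - 884.0307 = 8989.3138

8989.3138 $


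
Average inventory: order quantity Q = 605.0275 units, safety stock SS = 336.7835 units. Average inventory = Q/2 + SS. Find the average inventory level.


Q/2 = 302.5138
Avg = 302.5138 + 336.7835 = 639.2973

639.2973 units


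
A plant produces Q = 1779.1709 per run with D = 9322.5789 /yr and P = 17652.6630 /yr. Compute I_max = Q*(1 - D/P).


D/P = 0.5281
1 - D/P = 0.4719
I_max = 1779.1709 * 0.4719 = 839.5698

839.5698 units


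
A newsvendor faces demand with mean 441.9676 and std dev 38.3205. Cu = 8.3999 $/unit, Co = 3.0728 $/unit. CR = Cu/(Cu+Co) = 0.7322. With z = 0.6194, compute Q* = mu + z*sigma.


CR = Cu/(Cu+Co) = 8.3999/(8.3999+3.0728) = 0.7322
z = 0.6194
Q* = 441.9676 + 0.6194 * 38.3205 = 465.7033

465.7033 units


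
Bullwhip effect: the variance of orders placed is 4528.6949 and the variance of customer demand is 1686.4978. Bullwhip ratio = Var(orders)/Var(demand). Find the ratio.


BW = 4528.6949 / 1686.4978 = 2.6853

2.6853


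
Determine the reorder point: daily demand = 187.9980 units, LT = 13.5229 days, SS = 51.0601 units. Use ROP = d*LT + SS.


d*LT = 187.9980 * 13.5229 = 2542.2782
ROP = 2542.2782 + 51.0601 = 2593.3383

2593.3383 units


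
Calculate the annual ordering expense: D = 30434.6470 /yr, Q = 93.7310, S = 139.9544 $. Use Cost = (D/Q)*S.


Number of orders = D/Q = 324.7020
Cost = 324.7020 * 139.9544 = 45443.4793

45443.4793 $/yr


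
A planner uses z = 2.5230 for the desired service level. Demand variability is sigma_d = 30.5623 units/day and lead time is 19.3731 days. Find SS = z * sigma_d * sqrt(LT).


sqrt(LT) = sqrt(19.3731) = 4.4015
SS = 2.5230 * 30.5623 * 4.4015 = 339.3930

339.3930 units


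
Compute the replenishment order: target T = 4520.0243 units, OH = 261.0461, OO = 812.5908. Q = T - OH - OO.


Inventory position = OH + OO = 261.0461 + 812.5908 = 1073.6369
Q = 4520.0243 - 1073.6369 = 3446.3874

3446.3874 units


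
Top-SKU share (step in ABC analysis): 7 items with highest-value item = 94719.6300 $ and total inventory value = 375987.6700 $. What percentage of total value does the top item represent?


Top item = 94719.6300
Total = 375987.6700
Percentage = 94719.6300 / 375987.6700 * 100 = 25.1922

25.1922%


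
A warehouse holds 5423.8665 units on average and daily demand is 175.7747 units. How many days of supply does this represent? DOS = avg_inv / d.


DOS = 5423.8665 / 175.7747 = 30.8569

30.8569 days


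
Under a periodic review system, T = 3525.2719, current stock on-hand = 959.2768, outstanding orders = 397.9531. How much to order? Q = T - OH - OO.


Inventory position = OH + OO = 959.2768 + 397.9531 = 1357.2299
Q = 3525.2719 - 1357.2299 = 2168.0420

2168.0420 units


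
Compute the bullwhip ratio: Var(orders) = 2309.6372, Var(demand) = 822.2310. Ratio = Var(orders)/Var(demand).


BW = 2309.6372 / 822.2310 = 2.8090

2.8090


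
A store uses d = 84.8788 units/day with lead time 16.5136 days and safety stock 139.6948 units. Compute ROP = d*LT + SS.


d*LT = 84.8788 * 16.5136 = 1401.6546
ROP = 1401.6546 + 139.6948 = 1541.3494

1541.3494 units


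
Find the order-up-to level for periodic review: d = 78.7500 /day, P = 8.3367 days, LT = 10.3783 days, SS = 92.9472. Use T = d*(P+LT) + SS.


P + LT = 18.7150
d*(P+LT) = 78.7500 * 18.7150 = 1473.8063
T = 1473.8063 + 92.9472 = 1566.7535

1566.7535 units


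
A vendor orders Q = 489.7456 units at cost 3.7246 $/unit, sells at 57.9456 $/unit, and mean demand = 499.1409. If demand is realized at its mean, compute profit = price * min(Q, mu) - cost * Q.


Sales at mu = min(489.7456, 499.1409) = 489.7456
Revenue = 57.9456 * 489.7456 = 28378.6026
Total cost = 3.7246 * 489.7456 = 1824.1065
Profit = 28378.6026 - 1824.1065 = 26554.4962

26554.4962 $


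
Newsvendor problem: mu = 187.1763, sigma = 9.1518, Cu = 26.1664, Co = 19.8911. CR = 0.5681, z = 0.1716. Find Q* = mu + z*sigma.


CR = Cu/(Cu+Co) = 26.1664/(26.1664+19.8911) = 0.5681
z = 0.1716
Q* = 187.1763 + 0.1716 * 9.1518 = 188.7467

188.7467 units


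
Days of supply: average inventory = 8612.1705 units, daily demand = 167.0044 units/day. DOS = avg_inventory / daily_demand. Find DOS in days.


DOS = 8612.1705 / 167.0044 = 51.5685

51.5685 days


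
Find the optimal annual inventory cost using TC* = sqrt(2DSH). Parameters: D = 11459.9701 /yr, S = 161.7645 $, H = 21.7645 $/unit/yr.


2*D*S*H = 80694771.1697
TC* = sqrt(80694771.1697) = 8983.0268

8983.0268 $/yr


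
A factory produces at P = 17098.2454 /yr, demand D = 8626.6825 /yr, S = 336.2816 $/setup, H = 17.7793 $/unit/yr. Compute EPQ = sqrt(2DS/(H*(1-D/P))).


1 - D/P = 1 - 0.5045 = 0.4955
H*(1-D/P) = 8.8090
2DS = 5801989.1876
EPQ = sqrt(658643.2770) = 811.5684

811.5684 units


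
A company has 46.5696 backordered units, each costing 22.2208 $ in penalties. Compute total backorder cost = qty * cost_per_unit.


Total = 46.5696 * 22.2208 = 1034.8138

1034.8138 $


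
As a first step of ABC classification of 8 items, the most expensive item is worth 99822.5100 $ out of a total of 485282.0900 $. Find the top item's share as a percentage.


Top item = 99822.5100
Total = 485282.0900
Percentage = 99822.5100 / 485282.0900 * 100 = 20.5700

20.5700%


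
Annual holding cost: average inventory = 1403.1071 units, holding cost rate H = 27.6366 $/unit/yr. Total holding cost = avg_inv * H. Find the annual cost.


Cost = 1403.1071 * 27.6366 = 38777.1097

38777.1097 $/yr


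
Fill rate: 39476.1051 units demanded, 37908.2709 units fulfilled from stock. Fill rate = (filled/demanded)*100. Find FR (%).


FR = 37908.2709 / 39476.1051 * 100 = 96.0284

96.0284%


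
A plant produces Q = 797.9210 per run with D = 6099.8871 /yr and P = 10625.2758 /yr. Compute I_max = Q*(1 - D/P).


D/P = 0.5741
1 - D/P = 0.4259
I_max = 797.9210 * 0.4259 = 339.8408

339.8408 units


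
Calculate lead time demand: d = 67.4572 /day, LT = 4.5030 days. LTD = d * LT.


LTD = 67.4572 * 4.5030 = 303.7598

303.7598 units


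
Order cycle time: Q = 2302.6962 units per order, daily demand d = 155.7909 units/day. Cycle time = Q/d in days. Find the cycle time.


Cycle = 2302.6962 / 155.7909 = 14.7807

14.7807 days


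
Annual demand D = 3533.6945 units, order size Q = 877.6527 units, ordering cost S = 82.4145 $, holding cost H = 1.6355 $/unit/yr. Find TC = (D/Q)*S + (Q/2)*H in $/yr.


Ordering cost = D*S/Q = 331.8256
Holding cost = Q*H/2 = 717.7005
TC = 331.8256 + 717.7005 = 1049.5261

1049.5261 $/yr


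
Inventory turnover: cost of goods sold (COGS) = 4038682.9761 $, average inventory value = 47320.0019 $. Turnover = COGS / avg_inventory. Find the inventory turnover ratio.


Turnover = 4038682.9761 / 47320.0019 = 85.3483

85.3483


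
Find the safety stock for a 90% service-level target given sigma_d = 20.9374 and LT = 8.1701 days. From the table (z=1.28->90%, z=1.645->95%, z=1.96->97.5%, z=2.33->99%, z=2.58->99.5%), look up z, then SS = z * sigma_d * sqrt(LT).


From the table, SL = 90% corresponds to z = 1.28
sqrt(LT) = sqrt(8.1701) = 2.8583
SS = 1.28 * 20.9374 * 2.8583 = 76.6031

76.6031 units


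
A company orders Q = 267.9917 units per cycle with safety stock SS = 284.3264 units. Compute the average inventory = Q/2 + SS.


Q/2 = 133.9958
Avg = 133.9958 + 284.3264 = 418.3222

418.3222 units


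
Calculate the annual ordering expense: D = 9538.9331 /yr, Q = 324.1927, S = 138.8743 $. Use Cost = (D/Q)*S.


Number of orders = D/Q = 29.4237
Cost = 29.4237 * 138.8743 = 4086.1890

4086.1890 $/yr


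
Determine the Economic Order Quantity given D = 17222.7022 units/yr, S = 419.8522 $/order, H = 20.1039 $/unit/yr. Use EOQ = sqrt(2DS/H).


2*D*S = 2 * 17222.7022 * 419.8522 = 14461978.8172
2*D*S/H = 719361.8560
EOQ = sqrt(719361.8560) = 848.1520

848.1520 units


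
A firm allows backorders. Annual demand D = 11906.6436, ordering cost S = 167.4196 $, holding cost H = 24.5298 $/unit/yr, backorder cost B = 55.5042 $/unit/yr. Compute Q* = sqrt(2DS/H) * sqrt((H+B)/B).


sqrt(2DS/H) = 403.1492
sqrt((H+B)/B) = 1.2008
Q* = 403.1492 * 1.2008 = 484.1057

484.1057 units


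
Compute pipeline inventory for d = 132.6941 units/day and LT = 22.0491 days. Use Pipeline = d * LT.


Pipeline = 132.6941 * 22.0491 = 2925.7855

2925.7855 units


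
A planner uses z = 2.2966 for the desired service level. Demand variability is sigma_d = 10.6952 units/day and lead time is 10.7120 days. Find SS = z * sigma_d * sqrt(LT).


sqrt(LT) = sqrt(10.7120) = 3.2729
SS = 2.2966 * 10.6952 * 3.2729 = 80.3914

80.3914 units


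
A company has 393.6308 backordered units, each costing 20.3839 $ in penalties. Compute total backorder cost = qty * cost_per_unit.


Total = 393.6308 * 20.3839 = 8023.7309

8023.7309 $


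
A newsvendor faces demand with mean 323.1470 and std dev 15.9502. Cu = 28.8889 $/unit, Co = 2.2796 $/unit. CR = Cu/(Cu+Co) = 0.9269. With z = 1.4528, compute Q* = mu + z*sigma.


CR = Cu/(Cu+Co) = 28.8889/(28.8889+2.2796) = 0.9269
z = 1.4528
Q* = 323.1470 + 1.4528 * 15.9502 = 346.3195

346.3195 units


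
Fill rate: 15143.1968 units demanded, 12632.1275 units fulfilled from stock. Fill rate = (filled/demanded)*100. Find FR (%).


FR = 12632.1275 / 15143.1968 * 100 = 83.4178

83.4178%


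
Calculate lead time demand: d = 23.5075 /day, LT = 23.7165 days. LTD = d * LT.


LTD = 23.5075 * 23.7165 = 557.5156

557.5156 units


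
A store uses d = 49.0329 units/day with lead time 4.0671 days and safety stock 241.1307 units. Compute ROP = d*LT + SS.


d*LT = 49.0329 * 4.0671 = 199.4217
ROP = 199.4217 + 241.1307 = 440.5524

440.5524 units


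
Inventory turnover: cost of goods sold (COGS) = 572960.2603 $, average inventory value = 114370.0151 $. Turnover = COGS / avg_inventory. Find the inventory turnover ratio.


Turnover = 572960.2603 / 114370.0151 = 5.0097

5.0097


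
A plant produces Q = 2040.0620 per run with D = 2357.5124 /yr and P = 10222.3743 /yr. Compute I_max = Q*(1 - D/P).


D/P = 0.2306
1 - D/P = 0.7694
I_max = 2040.0620 * 0.7694 = 1569.5772

1569.5772 units


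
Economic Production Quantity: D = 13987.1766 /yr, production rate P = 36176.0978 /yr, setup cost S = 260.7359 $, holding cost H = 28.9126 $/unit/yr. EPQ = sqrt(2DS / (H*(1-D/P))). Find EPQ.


1 - D/P = 1 - 0.3866 = 0.6134
H*(1-D/P) = 17.7338
2DS = 7293918.1585
EPQ = sqrt(411300.5302) = 641.3272

641.3272 units


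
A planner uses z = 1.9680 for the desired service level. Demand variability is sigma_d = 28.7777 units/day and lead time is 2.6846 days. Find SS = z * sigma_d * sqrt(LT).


sqrt(LT) = sqrt(2.6846) = 1.6385
SS = 1.9680 * 28.7777 * 1.6385 = 92.7942

92.7942 units


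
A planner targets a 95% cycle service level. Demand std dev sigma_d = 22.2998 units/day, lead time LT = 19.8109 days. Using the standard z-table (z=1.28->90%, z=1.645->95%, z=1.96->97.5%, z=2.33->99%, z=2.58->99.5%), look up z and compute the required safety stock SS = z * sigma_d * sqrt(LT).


From the table, SL = 95% corresponds to z = 1.645
sqrt(LT) = sqrt(19.8109) = 4.4509
SS = 1.645 * 22.2998 * 4.4509 = 163.2747

163.2747 units


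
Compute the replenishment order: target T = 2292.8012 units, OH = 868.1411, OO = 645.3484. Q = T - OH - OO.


Inventory position = OH + OO = 868.1411 + 645.3484 = 1513.4895
Q = 2292.8012 - 1513.4895 = 779.3117

779.3117 units


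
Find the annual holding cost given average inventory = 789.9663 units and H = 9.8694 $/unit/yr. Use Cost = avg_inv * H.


Cost = 789.9663 * 9.8694 = 7796.4934

7796.4934 $/yr


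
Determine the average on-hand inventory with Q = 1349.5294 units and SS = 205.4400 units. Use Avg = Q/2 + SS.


Q/2 = 674.7647
Avg = 674.7647 + 205.4400 = 880.2047

880.2047 units


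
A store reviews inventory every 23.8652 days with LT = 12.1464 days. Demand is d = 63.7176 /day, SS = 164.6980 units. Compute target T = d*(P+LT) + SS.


P + LT = 36.0116
d*(P+LT) = 63.7176 * 36.0116 = 2294.5727
T = 2294.5727 + 164.6980 = 2459.2707

2459.2707 units


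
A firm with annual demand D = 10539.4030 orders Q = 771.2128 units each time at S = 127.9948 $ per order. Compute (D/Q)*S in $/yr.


Number of orders = D/Q = 13.6660
Cost = 13.6660 * 127.9948 = 1749.1784

1749.1784 $/yr


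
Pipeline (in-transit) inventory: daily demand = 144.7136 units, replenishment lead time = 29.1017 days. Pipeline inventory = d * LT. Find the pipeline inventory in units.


Pipeline = 144.7136 * 29.1017 = 4211.4118

4211.4118 units


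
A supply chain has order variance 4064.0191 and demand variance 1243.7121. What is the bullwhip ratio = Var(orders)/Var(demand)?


BW = 4064.0191 / 1243.7121 = 3.2677

3.2677


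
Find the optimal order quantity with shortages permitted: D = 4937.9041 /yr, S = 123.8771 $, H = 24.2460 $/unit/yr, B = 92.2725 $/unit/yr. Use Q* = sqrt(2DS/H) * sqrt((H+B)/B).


sqrt(2DS/H) = 224.6269
sqrt((H+B)/B) = 1.1237
Q* = 224.6269 * 1.1237 = 252.4196

252.4196 units


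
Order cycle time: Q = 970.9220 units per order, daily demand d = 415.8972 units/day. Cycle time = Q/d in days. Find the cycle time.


Cycle = 970.9220 / 415.8972 = 2.3345

2.3345 days


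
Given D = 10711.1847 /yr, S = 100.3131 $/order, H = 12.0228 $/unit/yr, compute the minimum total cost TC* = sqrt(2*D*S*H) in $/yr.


2*D*S*H = 25836327.3360
TC* = sqrt(25836327.3360) = 5082.9448

5082.9448 $/yr


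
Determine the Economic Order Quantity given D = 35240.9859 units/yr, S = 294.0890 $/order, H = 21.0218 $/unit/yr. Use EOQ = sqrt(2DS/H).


2*D*S = 2 * 35240.9859 * 294.0890 = 20727972.6047
2*D*S/H = 986022.7290
EOQ = sqrt(986022.7290) = 992.9868

992.9868 units


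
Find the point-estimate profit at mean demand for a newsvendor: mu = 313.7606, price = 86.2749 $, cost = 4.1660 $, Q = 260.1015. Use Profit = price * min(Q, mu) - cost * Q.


Sales at mu = min(260.1015, 313.7606) = 260.1015
Revenue = 86.2749 * 260.1015 = 22440.2309
Total cost = 4.1660 * 260.1015 = 1083.5828
Profit = 22440.2309 - 1083.5828 = 21356.6481

21356.6481 $


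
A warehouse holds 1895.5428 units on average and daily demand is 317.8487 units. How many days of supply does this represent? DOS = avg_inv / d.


DOS = 1895.5428 / 317.8487 = 5.9637

5.9637 days
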